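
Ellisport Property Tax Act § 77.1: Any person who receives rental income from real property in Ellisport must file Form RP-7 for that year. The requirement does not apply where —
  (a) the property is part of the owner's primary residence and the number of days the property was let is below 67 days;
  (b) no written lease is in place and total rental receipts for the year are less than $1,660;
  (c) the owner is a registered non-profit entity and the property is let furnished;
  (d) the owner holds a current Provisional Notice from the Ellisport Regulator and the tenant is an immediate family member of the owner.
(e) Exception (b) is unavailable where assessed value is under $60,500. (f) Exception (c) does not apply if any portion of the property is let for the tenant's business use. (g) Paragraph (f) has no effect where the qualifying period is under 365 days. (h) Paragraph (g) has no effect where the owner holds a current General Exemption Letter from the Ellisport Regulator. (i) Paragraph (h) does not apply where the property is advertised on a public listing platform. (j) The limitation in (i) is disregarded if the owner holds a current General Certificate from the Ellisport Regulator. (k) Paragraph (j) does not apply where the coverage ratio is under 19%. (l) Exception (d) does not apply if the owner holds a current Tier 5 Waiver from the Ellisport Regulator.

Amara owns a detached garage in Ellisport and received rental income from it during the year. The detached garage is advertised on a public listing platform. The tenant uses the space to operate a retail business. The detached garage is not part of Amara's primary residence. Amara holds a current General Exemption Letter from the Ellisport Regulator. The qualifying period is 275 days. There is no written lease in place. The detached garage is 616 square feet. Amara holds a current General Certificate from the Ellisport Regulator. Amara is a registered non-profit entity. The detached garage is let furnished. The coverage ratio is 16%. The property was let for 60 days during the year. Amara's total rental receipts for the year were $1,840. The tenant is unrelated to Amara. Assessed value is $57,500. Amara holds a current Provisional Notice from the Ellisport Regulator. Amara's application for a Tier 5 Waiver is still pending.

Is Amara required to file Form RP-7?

No — exception (c) applies; Amara is not required to file Form RP-7.

Exception (a) requires that the property is part of the owner's primary residence; but the detached garage is not part of the primary residence, so (a) is unavailable.
Exception (b) fails — total rental receipts for the year are $1,840, not less than $1,660.
All of (c)'s requirements are met (Amara is a registered non-profit; the property is let furnished). As to paragraphs (f)–(k): (f) is triggered (the space is let for business use), but is set aside by (g): (g) operates against (f): the qualifying period is 275 days, under the 365 days limit. (h) would limit (g) — a current General Exemption Letter is held — but (i) sets (h) aside: (i) operates — the property is publicly advertised. (j) would limit (i) — a current General Certificate is held — but (k) sets (j) aside: (k) operates against (j): the coverage ratio is 16%, under the 19% limit. (c) remains available.
Exception (d) requires that the tenant is an immediate family member of the owner; but the tenant is unrelated to the owner, so (d) is unavailable.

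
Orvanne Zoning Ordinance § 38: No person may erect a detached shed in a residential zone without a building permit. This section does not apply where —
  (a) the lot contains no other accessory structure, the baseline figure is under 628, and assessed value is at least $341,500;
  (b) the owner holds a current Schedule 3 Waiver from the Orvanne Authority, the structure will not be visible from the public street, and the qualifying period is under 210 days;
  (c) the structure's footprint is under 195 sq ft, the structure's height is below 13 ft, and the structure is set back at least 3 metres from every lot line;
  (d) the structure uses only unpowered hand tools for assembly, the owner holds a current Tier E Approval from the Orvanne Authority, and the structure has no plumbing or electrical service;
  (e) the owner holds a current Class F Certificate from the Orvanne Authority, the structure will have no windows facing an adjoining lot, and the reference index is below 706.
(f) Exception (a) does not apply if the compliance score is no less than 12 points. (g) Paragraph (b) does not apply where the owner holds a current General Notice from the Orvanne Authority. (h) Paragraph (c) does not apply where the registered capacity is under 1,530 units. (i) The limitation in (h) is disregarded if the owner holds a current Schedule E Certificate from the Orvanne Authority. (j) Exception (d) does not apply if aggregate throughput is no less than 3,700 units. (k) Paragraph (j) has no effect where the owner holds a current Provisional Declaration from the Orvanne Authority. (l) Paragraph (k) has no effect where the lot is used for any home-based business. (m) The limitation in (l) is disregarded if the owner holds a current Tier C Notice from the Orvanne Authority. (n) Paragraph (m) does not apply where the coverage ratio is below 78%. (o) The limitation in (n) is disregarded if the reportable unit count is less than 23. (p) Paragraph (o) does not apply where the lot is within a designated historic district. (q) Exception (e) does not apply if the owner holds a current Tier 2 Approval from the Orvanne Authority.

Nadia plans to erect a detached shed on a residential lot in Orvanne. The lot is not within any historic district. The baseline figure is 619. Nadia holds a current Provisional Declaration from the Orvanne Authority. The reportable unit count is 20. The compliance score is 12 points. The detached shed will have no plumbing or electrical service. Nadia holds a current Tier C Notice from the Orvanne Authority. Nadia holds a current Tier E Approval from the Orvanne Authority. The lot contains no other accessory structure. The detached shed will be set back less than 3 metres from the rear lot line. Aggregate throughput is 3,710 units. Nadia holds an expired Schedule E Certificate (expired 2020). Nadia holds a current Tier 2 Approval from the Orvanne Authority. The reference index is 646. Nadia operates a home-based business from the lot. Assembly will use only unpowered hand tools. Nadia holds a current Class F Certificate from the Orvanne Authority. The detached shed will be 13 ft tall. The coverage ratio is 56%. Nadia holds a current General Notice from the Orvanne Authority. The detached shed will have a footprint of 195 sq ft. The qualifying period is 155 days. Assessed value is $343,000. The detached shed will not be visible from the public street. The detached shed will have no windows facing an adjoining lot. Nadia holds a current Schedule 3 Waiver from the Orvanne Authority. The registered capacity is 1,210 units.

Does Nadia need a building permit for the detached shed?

No — exception (d) applies; Nadia does not need a building permit.

All of (a)'s requirements are met (the lot has no other accessory structure; the baseline figure is 619, under the 628 limit; assessed value is $343,000, meeting the $341,500 threshold). But: (f) operates against (a): the compliance score is 12 points, meeting the 12 points threshold. Exception (a) does not apply.
Exception (b) is satisfied on its face — a current Schedule 3 Waiver is held; the structure will not be visible from the street; the qualifying period is 155 days, under the 210 days limit. However, paragraph (g) must be considered: (g) operates against (b): a current General Notice is held. So (b) is unavailable.
Exception (c) fails — the structure's footprint is 195 sq ft, not under 195 sq ft.
All of (d)'s requirements are met (assembly uses only hand tools; a current Tier E Approval is held; there is no plumbing or electrical service). As to paragraphs (j)–(p): (j) would limit (d) — aggregate throughput is 3,710 units, meeting the 3,700 units threshold — but (k) sets (j) aside: (k) applies — a current Provisional Declaration is held. (l) would limit (k) — a home-based business operates on the lot — but (m) sets (l) aside: (m) is engaged — a current Tier C Notice is held. (n) would limit (m) — the coverage ratio is 56%, below the 78% limit — but (o) sets (n) aside: (o) operates against (n): the reportable unit count is 20, less than the 23 limit. (p) does not operate here (the lot is not in a historic district), so (o) stands. So (d) applies.
Exception (e)'s conditions are all satisfied: a current Class F Certificate is held; no windows face an adjoining lot; the reference index is 646, below the 706 limit. Turning to paragraph (q): (q) is engaged — a current Tier 2 Approval is held. So (e) is unavailable.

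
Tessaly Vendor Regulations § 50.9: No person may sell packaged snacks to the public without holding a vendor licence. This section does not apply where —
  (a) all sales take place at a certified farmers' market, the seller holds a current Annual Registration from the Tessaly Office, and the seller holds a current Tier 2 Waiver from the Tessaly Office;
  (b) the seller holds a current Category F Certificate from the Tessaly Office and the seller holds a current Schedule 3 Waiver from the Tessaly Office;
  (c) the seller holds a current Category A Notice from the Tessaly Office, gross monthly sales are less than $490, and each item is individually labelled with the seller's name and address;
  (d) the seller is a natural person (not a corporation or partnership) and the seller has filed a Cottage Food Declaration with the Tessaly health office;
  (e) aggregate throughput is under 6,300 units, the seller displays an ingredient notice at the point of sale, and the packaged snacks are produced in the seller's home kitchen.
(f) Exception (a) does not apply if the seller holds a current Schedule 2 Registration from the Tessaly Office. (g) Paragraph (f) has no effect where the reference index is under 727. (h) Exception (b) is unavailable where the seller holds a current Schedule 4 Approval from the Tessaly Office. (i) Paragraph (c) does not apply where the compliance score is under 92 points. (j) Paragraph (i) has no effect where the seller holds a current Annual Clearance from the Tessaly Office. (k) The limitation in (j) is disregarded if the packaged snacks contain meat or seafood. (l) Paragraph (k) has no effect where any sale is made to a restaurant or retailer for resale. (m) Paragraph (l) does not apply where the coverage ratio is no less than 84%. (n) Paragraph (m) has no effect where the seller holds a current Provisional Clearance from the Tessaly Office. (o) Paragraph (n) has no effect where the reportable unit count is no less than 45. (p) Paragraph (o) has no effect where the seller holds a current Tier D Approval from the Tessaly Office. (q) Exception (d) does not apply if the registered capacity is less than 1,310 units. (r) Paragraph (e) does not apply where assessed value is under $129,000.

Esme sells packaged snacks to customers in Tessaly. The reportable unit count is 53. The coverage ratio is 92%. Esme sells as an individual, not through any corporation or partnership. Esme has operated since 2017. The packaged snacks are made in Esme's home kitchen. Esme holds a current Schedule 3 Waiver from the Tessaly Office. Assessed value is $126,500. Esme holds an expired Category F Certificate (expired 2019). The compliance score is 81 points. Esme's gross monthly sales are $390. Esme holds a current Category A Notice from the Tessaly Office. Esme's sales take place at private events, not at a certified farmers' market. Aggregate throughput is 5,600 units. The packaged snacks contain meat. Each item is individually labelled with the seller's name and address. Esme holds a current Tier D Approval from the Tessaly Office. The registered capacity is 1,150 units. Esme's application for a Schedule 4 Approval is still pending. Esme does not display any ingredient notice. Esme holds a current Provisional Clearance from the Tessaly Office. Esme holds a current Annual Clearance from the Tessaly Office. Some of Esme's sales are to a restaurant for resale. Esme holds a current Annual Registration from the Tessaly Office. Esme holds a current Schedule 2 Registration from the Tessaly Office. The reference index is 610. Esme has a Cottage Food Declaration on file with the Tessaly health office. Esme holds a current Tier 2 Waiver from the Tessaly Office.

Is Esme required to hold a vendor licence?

Exception (a) fails — sales are at private events, not a certified farmers' market.
Exception (b) requires that the seller holds a current Category F Certificate from the Tessaly Office; but no current Category F Certificate is held, so (b) is unavailable.
All of (c)'s requirements are met (a current Category A Notice is held; gross monthly sales are $390, less than the $490 limit; items are individually labelled). As to paragraphs (i)–(p): (i) is engaged (the compliance score is 81 points, under the 92 points limit), but is set aside by (j): (j) operates against (i): a current Annual Clearance is held. (k) is triggered (the packaged snacks contain meat), but is displaced by (l): (l) operates against (k): some sales are to a restaurant for resale. (m) would limit (l) — the coverage ratio is 92%, meeting the 84% threshold — but (n) sets (m) aside: (n) operates against (m): a current Provisional Clearance is held. (o) is triggered (the reportable unit count is 53, meeting the 45 threshold), but is itself disapplied by (p): (p) operates against (o): a current Tier D Approval is held. So (c) applies.
All of (d)'s requirements are met (the seller is a natural person; a Cottage Food Declaration is on file). However, paragraph (q) must be considered: (q) is triggered — the registered capacity is 1,150 units, less than the 1,310 units limit. Exception (d) does not apply.
Exception (e) requires that the seller displays an ingredient notice at the point of sale; but no ingredient notice is displayed, so (e) is unavailable.

No — exception (c) applies; Esme is not required to hold a vendor licence.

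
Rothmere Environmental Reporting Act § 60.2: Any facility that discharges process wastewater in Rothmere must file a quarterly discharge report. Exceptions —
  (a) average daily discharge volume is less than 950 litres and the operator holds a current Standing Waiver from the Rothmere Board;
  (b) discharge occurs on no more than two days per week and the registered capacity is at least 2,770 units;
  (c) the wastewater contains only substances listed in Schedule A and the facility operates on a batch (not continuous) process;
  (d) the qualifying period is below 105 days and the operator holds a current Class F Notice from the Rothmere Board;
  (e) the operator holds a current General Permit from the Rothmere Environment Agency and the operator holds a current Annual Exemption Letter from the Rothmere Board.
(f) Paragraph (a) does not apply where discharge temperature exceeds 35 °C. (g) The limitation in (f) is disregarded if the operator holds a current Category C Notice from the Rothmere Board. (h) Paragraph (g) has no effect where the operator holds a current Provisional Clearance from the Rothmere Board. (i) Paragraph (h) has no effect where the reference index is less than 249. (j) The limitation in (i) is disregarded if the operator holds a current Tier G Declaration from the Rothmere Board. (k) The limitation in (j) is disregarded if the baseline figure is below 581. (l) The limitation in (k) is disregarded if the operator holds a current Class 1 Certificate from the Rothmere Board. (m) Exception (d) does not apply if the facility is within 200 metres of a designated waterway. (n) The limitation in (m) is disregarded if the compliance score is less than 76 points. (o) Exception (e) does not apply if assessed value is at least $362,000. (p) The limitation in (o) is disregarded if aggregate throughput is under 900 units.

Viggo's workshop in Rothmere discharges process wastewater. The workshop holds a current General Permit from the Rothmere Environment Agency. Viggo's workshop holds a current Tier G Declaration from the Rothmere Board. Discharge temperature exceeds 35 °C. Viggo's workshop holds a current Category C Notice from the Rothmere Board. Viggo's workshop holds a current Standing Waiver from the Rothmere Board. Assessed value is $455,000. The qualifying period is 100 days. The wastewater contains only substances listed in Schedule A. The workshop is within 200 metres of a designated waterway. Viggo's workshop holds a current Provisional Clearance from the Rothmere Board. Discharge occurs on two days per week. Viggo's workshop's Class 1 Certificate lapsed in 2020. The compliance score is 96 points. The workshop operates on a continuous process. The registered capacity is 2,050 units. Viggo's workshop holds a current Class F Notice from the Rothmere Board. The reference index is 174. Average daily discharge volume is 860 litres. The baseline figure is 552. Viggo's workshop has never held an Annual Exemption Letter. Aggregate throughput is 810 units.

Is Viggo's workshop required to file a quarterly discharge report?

No — exception (a) applies; Viggo's workshop is not required to file a quarterly discharge report.

All of (a)'s requirements are met (average daily discharge volume is 860 litres, less than the 950 litres limit; a current Standing Waiver is held). Considering the limiting provisions: (f) would limit (a) — discharge temperature exceeds 35 °C — but (g) sets (f) aside: (g) operates against (f): a current Category C Notice is held. (h) operates (a current Provisional Clearance is held), but yields to (i): (i) operates against (h): the reference index is 174, less than the 249 limit. (j) would limit (i) — a current Tier G Declaration is held — but (k) sets (j) aside: (k) applies — the baseline figure is 552, below the 581 limit. (l) does not operate here (the Class 1 Certificate is not current), so (k) stands. (a) remains available.
Exception (b) requires that the registered capacity is at least 2,770 units; but the registered capacity is 2,050 units, short of 2,770 units, so (b) is unavailable.
Exception (c) fails — the facility operates on a continuous process.
All of (d)'s requirements are met (the qualifying period is 100 days, below the 105 days limit; a current Class F Notice is held). But applying paragraphs (m)–(n): (m) is engaged — the workshop is within 200 m of a designated waterway. (n) is inapplicable (the compliance score is 96 points, not less than 76 points), so (m) stands. (d) is therefore removed.
Exception (e) requires that the operator holds a current Annual Exemption Letter from the Rothmere Board; but the Annual Exemption Letter is not current, so (e) is unavailable.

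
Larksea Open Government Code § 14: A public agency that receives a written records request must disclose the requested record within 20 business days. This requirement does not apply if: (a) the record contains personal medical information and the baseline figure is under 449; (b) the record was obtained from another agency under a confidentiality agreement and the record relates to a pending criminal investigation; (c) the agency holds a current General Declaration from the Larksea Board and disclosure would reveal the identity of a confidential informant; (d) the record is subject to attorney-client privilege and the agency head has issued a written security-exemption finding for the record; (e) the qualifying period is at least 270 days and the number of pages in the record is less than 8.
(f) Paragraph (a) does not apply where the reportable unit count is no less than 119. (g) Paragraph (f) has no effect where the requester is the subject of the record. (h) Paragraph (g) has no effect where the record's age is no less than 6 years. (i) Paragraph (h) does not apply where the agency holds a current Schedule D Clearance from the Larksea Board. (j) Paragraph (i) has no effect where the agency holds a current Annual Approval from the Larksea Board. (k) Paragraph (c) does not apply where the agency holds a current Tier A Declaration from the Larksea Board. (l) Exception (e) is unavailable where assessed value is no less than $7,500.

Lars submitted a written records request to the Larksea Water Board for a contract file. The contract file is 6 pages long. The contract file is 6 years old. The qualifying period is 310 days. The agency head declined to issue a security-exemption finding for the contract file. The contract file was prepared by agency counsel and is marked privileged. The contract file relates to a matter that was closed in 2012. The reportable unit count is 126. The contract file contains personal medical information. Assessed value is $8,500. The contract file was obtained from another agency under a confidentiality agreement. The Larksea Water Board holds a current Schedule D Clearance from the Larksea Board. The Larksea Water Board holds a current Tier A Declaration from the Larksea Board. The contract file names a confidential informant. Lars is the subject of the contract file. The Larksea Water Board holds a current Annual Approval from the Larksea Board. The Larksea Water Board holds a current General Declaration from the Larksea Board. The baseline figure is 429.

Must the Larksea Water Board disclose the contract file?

Yes — the Larksea Water Board must disclose the contract file.

Exception (a)'s conditions are all satisfied: the contract file contains personal medical information; the baseline figure is 429, under the 449 limit. But: (f) operates against (a): the reportable unit count is 126, meeting the 119 threshold. (g) would limit (f) — Lars is the subject of the contract file — but (h) sets (g) aside: (h) is engaged — the record's age is 6 years, meeting the 6 years threshold. (i) is triggered (a current Schedule D Clearance is held), but is itself disapplied by (j): (j) operates against (i): a current Annual Approval is held. (a) is therefore removed.
Exception (b) does not apply: the contract file relates to a closed matter.
Exception (c) is satisfied on its face — a current General Declaration is held; the contract file names a confidential informant. Turning to paragraph (k): (k) applies — a current Tier A Declaration is held. (c) is therefore removed.
Exception (d) fails — the agency head declined to issue a security-exemption finding.
Exception (e)'s conditions are all satisfied: the qualifying period is 310 days, meeting the 270 days threshold; the number of pages in the record is 6, less than the 8 limit. However, paragraph (l) must be considered: (l) is triggered — assessed value is $8,500, meeting the $7,500 threshold. Exception (e) does not apply.
Every exception is unavailable, so the rule governs.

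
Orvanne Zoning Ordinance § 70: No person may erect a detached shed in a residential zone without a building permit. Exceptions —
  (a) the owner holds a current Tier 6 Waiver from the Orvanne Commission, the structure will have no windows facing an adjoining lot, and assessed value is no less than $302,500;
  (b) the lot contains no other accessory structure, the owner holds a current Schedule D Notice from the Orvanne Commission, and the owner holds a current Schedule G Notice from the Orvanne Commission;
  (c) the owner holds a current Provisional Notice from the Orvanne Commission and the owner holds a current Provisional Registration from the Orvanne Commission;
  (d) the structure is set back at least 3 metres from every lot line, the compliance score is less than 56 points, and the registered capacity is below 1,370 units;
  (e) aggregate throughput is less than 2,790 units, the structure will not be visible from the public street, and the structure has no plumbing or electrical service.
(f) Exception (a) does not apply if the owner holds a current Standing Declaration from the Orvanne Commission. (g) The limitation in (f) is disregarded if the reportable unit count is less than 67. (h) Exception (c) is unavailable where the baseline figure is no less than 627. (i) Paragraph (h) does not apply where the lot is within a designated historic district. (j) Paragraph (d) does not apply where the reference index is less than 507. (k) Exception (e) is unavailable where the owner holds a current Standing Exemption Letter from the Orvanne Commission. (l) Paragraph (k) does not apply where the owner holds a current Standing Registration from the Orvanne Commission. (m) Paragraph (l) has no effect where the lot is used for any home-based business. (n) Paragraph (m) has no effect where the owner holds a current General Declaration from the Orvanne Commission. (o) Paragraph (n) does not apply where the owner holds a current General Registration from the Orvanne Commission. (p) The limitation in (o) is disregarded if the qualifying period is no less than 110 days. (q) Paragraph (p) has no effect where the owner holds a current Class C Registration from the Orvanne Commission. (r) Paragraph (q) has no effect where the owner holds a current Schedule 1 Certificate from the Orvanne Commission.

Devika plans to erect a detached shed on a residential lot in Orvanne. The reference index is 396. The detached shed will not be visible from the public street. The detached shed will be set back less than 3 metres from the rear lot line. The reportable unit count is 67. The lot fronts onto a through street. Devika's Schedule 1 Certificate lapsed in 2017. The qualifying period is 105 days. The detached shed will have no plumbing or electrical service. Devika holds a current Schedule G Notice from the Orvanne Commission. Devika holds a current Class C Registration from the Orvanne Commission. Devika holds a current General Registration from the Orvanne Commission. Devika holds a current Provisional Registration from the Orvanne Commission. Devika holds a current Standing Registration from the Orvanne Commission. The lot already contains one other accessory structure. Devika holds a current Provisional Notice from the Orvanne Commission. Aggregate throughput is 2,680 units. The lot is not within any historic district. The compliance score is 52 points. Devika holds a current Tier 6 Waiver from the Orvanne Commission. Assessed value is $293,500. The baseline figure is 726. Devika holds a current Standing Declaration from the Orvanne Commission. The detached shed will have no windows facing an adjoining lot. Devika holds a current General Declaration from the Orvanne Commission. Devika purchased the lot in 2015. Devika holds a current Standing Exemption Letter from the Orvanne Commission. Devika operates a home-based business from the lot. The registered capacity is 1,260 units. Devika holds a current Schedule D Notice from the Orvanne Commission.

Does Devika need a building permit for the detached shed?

Exception (a) requires that assessed value is no less than $302,500; but assessed value is $293,500, short of $302,500, so (a) is unavailable.
Exception (b) does not apply: the lot already has another accessory structure.
Exception (c): a current Provisional Notice is held; a current Provisional Registration is held — every condition holds. But applying paragraphs (h)–(i): (h) operates against (c): the baseline figure is 726, meeting the 627 threshold. (i) is inapplicable (the lot is not in a historic district), so (h) stands. Exception (c) does not apply.
Exception (d) does not apply: the rear setback is under 3 m.
All of (e)'s requirements are met (aggregate throughput is 2,680 units, less than the 2,790 units limit; the structure will not be visible from the street; there is no plumbing or electrical service). But applying paragraphs (k)–(r): (k) applies — a current Standing Exemption Letter is held. (l) would limit (k) — a current Standing Registration is held — but (m) sets (l) aside: (m) operates against (l): a home-based business operates on the lot. (n) would limit (m) — a current General Declaration is held — but (o) sets (n) aside: (o) operates — a current General Registration is held. (p), which would lift (o), is not engaged — the qualifying period is 105 days, short of 110 days. (e) is therefore removed.
No exception displaces § 70.

Yes — Devika must obtain a building permit.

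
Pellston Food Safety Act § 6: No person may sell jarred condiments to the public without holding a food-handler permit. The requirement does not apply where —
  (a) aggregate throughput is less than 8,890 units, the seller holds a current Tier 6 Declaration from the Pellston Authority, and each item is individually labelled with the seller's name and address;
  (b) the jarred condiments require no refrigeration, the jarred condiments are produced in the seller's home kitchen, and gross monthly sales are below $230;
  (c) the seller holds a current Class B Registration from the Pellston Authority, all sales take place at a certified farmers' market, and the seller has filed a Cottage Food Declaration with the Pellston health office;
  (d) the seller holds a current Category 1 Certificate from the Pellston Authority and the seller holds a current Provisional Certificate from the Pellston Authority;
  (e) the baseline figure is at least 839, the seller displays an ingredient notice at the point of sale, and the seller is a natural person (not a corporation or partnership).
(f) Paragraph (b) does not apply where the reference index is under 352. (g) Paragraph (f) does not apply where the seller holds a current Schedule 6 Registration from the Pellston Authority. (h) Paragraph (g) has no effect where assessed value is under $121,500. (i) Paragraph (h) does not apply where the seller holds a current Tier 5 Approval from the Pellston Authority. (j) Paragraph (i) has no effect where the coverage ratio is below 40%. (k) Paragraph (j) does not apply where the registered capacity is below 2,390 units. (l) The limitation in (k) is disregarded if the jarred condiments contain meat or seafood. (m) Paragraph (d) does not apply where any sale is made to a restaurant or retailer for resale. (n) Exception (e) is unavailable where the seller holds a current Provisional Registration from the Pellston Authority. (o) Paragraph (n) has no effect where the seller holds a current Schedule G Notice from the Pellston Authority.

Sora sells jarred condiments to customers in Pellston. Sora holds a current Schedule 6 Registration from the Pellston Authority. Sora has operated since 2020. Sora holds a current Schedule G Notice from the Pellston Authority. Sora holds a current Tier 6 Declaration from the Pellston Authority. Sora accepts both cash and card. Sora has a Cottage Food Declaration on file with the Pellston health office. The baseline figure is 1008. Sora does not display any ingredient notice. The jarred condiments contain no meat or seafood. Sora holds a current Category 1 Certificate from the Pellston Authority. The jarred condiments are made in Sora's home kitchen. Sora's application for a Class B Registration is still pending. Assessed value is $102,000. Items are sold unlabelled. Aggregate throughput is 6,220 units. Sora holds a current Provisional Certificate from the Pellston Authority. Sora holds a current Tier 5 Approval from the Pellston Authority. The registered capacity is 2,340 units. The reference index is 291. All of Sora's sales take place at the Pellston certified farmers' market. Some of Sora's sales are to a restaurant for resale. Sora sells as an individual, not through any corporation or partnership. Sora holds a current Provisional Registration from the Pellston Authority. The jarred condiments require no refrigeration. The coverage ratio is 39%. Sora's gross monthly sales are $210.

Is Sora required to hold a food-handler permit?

Exception (a) does not apply: items are sold unlabelled.
All of (b)'s requirements are met (the jarred condiments are shelf-stable; the jarred condiments are home-kitchen produced; gross monthly sales are $210, below the $230 limit). Considering the limiting provisions: (f) would limit (b) — the reference index is 291, under the 352 limit — but (g) sets (f) aside: (g) operates against (f): a current Schedule 6 Registration is held. (h) is engaged (assessed value is $102,000, under the $121,500 limit), but is overridden by (i): (i) operates against (h): a current Tier 5 Approval is held. (j) would limit (i) — the coverage ratio is 39%, below the 40% limit — but (k) sets (j) aside: (k) applies — the registered capacity is 2,340 units, below the 2,390 units limit. (l) is not engaged (the jarred condiments contain no meat or seafood), so (k) stands. (b) remains available.
Exception (c) fails — the Class B Registration is not current.
All of (d)'s requirements are met (a current Category 1 Certificate is held; a current Provisional Certificate is held). Turning to paragraph (m): (m) is triggered — some sales are to a restaurant for resale. (d) is therefore removed.
Exception (e) requires that the seller displays an ingredient notice at the point of sale; but no ingredient notice is displayed, so (e) is unavailable.

No — exception (b) applies; Sora is not required to hold a food-handler permit.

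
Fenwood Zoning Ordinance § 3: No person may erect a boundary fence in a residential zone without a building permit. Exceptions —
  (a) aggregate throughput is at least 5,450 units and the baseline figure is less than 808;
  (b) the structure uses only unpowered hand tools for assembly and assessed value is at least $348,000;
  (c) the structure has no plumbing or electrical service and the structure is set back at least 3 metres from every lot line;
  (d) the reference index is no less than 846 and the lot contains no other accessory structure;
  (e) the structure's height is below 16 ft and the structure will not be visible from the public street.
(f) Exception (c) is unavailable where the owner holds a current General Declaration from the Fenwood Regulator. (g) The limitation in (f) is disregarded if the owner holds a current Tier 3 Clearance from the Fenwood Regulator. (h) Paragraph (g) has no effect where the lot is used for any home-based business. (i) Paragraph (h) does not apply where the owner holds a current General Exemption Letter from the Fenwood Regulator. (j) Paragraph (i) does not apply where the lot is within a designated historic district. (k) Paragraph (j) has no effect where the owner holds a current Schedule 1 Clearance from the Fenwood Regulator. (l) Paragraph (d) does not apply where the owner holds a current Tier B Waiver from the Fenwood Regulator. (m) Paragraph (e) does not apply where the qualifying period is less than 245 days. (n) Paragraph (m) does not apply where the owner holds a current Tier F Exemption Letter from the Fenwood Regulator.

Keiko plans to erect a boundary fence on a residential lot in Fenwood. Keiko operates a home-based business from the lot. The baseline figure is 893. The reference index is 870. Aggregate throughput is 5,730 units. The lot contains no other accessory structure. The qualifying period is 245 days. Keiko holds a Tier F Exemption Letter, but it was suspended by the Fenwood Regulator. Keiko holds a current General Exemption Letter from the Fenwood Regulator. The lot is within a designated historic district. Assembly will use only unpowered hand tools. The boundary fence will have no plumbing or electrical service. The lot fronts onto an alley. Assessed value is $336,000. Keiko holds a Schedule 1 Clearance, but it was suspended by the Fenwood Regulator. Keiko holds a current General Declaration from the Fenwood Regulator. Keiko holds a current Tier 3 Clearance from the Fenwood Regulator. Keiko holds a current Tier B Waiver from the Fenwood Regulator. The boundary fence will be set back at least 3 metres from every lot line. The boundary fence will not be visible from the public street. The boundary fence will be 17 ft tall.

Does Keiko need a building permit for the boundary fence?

Exception (a) fails — the baseline figure is 893, not less than 808.
Exception (b) requires that assessed value is at least $348,000; but assessed value is $336,000, short of $348,000, so (b) is unavailable.
Exception (c): there is no plumbing or electrical service; the setback is at least 3 m on every side — every condition holds. Turning to paragraphs (f)–(k): (f) operates against (c): a current General Declaration is held. (g) would limit (f) — a current Tier 3 Clearance is held — but (h) sets (g) aside: (h) operates against (g): a home-based business operates on the lot. (i) would limit (h) — a current General Exemption Letter is held — but (j) sets (i) aside: (j) operates against (i): the lot is in a historic district. (k), which would lift (j), is not engaged — there is no Schedule 1 Clearance in force. So (c) is unavailable.
Exception (d): the reference index is 870, meeting the 846 threshold; the lot has no other accessory structure — every condition holds. But applying paragraph (l): (l) operates against (d): a current Tier B Waiver is held. So (d) is unavailable.
Exception (e) fails — the structure's height is 17 ft, not below 16 ft.
No exception is made out. Keiko falls within the general rule.

Yes — Keiko must obtain a building permit.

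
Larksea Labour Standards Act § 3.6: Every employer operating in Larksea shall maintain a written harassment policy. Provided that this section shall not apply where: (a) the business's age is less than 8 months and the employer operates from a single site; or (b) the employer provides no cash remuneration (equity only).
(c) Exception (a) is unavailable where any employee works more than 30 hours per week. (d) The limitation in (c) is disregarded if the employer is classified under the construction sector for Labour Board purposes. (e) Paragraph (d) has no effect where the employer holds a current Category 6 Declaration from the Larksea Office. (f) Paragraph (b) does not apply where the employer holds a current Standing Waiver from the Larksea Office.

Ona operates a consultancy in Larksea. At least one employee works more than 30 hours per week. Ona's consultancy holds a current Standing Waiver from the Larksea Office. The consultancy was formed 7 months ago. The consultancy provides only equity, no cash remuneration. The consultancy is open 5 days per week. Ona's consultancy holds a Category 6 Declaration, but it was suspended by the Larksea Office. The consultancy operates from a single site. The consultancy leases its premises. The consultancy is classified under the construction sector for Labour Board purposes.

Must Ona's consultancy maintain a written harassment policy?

No — exception (a) applies; Ona's consultancy is not required to maintain a written harassment policy.

Exception (a) is satisfied on its face — the business's age is 7 months, less than the 8 months limit; the employer operates from a single site. Under paragraphs (c)–(e): (c) is triggered (at least one employee exceeds 30 hours/week), but yields to (d): (d) is triggered — the consultancy is classified under the construction sector. (e), which would lift (d), does not operate here — there is no Category 6 Declaration in force. So (a) applies.
All of (b)'s requirements are met (remuneration is equity-only). Turning to paragraph (f): (f) operates against (b): a current Standing Waiver is held. (b) is therefore removed.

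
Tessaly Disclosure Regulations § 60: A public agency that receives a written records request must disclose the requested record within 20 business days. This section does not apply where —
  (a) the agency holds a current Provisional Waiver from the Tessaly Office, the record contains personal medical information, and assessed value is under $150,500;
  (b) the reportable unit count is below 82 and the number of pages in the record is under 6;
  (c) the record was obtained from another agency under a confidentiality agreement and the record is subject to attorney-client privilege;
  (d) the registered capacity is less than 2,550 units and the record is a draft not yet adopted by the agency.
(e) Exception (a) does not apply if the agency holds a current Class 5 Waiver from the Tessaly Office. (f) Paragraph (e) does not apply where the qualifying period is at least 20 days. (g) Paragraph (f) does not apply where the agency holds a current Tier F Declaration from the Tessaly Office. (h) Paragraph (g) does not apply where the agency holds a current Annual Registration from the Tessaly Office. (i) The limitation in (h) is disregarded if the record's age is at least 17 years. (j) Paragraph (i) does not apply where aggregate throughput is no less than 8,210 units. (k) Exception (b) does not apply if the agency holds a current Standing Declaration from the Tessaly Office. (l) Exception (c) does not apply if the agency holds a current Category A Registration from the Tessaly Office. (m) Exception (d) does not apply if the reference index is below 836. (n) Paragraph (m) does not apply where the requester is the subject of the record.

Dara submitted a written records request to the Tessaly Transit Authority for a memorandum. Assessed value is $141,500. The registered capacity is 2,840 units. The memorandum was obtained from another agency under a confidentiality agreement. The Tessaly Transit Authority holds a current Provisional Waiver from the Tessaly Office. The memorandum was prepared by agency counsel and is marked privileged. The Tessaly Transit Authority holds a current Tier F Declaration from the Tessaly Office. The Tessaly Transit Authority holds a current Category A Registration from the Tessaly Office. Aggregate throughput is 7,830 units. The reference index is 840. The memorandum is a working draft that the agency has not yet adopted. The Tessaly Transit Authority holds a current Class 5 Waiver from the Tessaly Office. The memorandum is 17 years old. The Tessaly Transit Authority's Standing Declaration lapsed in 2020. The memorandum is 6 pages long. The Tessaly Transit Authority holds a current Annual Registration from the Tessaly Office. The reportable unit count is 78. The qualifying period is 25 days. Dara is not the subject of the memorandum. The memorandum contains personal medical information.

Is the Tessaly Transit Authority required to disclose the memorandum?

All of (a)'s requirements are met (a current Provisional Waiver is held; the memorandum contains personal medical information; assessed value is $141,500, under the $150,500 limit). However, paragraphs (e)–(j) must be considered: (e) operates against (a): a current Class 5 Waiver is held. (f) is triggered (the qualifying period is 25 days, meeting the 20 days threshold), but is overridden by (g): (g) operates — a current Tier F Declaration is held. (h) is engaged (a current Annual Registration is held), but is itself disapplied by (i): (i) operates against (h): the record's age is 17 years, meeting the 17 years threshold. (j), which would lift (i), does not operate here — aggregate throughput is 7,830 units, short of 8,210 units. Exception (a) does not apply.
Exception (b) does not apply: the number of pages in the record is 6, not under 6.
Exception (c): the memorandum was obtained under a confidentiality agreement; the memorandum is privileged — every condition holds. But applying paragraph (l): (l) operates against (c): a current Category A Registration is held. So (c) is unavailable.
Exception (d) does not apply: the registered capacity is 2,840 units, not less than 2,550 units.
No exception applies. The general rule governs.

Yes — the Tessaly Transit Authority must disclose the memorandum.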